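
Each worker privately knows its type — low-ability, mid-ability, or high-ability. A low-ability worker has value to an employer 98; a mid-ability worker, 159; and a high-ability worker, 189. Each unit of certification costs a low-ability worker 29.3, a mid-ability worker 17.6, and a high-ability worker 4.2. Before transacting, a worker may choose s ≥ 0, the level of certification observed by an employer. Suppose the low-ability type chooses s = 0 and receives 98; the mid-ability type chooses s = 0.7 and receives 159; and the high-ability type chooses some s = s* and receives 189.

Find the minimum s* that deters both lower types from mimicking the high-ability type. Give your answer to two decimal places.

Low-ability type (on-path payoff 98) won't mimic when 98 ≥ 189 − 29.3·s*, i.e. s* ≥ 3.11.
Mid-ability type (on-path payoff 159 − 17.6×0.7 = 146.68) won't mimic when 146.68 ≥ 189 − 17.6·s*, i.e. s* ≥ 2.40.
Both must hold, so s* = max(3.11, 2.40) = 3.11. The low-ability type's constraint binds.

3.11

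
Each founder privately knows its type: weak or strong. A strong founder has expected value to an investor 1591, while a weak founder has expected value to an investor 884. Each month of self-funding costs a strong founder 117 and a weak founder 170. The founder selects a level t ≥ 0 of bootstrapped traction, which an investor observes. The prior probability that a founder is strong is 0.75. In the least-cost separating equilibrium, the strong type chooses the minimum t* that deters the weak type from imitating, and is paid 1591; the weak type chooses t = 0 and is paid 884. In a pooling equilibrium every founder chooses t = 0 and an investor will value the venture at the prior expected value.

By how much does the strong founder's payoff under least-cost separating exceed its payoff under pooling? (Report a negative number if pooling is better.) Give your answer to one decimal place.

Least-cost separating signal: t* solves 884 = 1591 − 170·t*, so t* = (1591 − 884)/170 ≈ 4.1588.
Strong type's separating payoff: 1591 − 117 × t* = 1591 − 117 × (1591 − 884)/170 = 1591 − 82719/170 ≈ 1104.418.
Pooling payoff: 0.75 × 1591 + 0.25 × 884 = 1414.25.
Difference: 1104.418 − 1414.25 = -309.832, i.e. -309.8 to one decimal place.
The strong type would prefer the pooling outcome.

-309.8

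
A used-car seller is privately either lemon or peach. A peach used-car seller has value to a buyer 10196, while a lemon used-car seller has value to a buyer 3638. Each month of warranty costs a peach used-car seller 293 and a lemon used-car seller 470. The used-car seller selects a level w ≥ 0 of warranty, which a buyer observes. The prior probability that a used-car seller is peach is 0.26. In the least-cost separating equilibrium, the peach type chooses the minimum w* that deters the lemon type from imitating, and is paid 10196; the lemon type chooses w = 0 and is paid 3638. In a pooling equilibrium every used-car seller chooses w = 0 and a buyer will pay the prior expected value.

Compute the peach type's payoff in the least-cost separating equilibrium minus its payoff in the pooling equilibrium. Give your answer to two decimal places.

764.63

Least-cost separating signal: w* solves 3638 = 10196 − 470·w*, so w* = (10196 − 3638)/470 ≈ 13.9532.
Peach type's separating payoff: 10196 − 293 × w* = 10196 − 293 × (10196 − 3638)/470 = 10196 − 1921494/470 ≈ 6107.7149.
Pooling payoff: 0.26 × 10196 + 0.74 × 3638 = 5343.08.
Difference: 6107.7149 − 5343.08 = 764.6349, i.e. 764.63 to two decimal places.
The peach type prefers to separate.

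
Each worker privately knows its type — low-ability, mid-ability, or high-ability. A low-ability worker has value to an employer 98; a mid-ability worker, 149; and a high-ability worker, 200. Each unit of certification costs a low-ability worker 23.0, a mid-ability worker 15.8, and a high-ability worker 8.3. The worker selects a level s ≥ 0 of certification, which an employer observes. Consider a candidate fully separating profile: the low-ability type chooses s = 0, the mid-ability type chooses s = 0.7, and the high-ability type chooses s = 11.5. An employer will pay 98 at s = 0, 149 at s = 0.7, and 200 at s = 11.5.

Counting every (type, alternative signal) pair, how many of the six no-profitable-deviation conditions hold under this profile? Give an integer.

4

High-ability (own payoff 200 − 8.3×11.5 = 104.55): to s=0 gives 98 → no gain ✓; to s=0.7 gives 149 − 8.3×0.7 = 143.19 → profitable ✗.
Low-ability (own payoff 98): to s=0.7 gives 149 − 23.0×0.7 = 132.9 → profitable ✗; to s=11.5 gives 200 − 23.0×11.5 = -64.5 → no gain ✓.
Mid-ability (own payoff 149 − 15.8×0.7 = 137.94): to s=0 gives 98 → no gain ✓; to s=11.5 gives 200 − 15.8×11.5 = 18.3 → no gain ✓.
4 of the 6 constraints hold; not an equilibrium.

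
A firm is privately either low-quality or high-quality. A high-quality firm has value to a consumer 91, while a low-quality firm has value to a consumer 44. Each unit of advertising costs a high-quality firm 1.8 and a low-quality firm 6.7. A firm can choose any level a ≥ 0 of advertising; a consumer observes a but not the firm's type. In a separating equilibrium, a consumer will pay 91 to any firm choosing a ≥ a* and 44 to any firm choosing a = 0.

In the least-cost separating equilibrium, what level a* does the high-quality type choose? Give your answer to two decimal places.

7.01

A low-quality firm choosing a = 0 receives 44.
Imitating at a* instead would pay 91 at cost 6.7·a*, netting 91 − 6.7·a*.
Indifference: 44 = 91 − 6.7·a*, so a* = (91 − 44) / 6.7 ≈ 7.01.
This is the low-quality type's binding incentive-compatibility constraint; any a ≥ 7.01 sustains separation on that side.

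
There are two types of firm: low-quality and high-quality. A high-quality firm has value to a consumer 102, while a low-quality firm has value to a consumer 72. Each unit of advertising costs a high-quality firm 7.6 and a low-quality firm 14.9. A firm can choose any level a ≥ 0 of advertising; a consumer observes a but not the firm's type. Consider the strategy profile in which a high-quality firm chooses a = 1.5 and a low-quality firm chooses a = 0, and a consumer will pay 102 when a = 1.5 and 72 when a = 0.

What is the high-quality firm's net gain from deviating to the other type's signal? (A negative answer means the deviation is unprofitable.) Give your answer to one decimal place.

Playing a = 1.5 the high-quality firm receives 102 − 7.6 × 1.5 = 90.6.
Deviating to a = 0 yields 72 instead.
Gain from deviating: 72 − 90.6 = -18.6.
The gain is negative, so the high-quality type's incentive-compatibility constraint is satisfied.

-18.6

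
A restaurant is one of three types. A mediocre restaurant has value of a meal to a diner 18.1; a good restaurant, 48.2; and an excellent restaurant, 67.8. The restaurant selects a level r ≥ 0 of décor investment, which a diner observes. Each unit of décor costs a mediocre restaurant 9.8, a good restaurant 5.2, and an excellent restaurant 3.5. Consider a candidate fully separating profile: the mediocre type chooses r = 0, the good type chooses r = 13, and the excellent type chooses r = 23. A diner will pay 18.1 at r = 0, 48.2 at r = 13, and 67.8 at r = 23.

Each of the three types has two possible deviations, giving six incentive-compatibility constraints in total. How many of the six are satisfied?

3

Excellent (own payoff 67.8 − 3.5×23 = -12.7): to r=0 gives 18.1 → profitable ✗; to r=13 gives 48.2 − 3.5×13 = 2.7 → profitable ✗.
Mediocre (own payoff 18.1): to r=13 gives 48.2 − 9.8×13 = -79.2 → no gain ✓; to r=23 gives 67.8 − 9.8×23 = -157.6 → no gain ✓.
Good (own payoff 48.2 − 5.2×13 = -19.4): to r=0 gives 18.1 → profitable ✗; to r=23 gives 67.8 − 5.2×23 = -51.8 → no gain ✓.
3 of the 6 constraints hold; not an equilibrium.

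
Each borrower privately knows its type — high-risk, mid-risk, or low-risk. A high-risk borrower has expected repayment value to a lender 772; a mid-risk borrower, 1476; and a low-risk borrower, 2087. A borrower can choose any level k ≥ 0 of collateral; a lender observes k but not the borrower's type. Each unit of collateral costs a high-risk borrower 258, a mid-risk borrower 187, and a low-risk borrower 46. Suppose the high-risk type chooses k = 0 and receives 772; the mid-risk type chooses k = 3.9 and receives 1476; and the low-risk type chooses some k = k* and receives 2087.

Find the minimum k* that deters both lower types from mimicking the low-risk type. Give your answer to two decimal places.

7.17

High-risk type (on-path payoff 772) won't mimic when 772 ≥ 2087 − 258·k*, i.e. k* ≥ 5.10.
Mid-risk type (on-path payoff 1476 − 187×3.9 = 746.7) won't mimic when 746.7 ≥ 2087 − 187·k*, i.e. k* ≥ 7.17.
Both must hold, so k* = max(5.10, 7.17) = 7.17. The mid-risk type's constraint binds.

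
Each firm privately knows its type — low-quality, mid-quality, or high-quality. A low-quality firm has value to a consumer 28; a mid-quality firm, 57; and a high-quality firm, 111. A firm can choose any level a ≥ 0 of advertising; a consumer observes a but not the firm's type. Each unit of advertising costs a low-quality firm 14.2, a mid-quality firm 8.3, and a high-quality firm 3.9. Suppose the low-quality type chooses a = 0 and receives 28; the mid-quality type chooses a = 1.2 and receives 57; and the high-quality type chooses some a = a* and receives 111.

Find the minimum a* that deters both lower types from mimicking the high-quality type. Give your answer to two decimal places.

7.71

Low-quality type (on-path payoff 28) won't mimic when 28 ≥ 111 − 14.2·a*, i.e. a* ≥ 5.85.
Mid-quality type (on-path payoff 57 − 8.3×1.2 = 47.04) won't mimic when 47.04 ≥ 111 − 8.3·a*, i.e. a* ≥ 7.71.
Both must hold, so a* = max(5.85, 7.71) = 7.71. The mid-quality type's constraint binds.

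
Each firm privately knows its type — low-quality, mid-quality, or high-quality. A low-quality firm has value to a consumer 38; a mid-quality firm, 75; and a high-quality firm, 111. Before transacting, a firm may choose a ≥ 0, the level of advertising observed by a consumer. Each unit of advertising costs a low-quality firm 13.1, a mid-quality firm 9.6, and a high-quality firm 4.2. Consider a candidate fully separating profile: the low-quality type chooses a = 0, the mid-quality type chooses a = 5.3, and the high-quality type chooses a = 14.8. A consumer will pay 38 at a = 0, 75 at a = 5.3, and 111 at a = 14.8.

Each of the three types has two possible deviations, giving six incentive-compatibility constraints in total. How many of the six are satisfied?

4

Low-quality (own payoff 38): to a=5.3 gives 75 − 13.1×5.3 = 5.57 → no gain ✓; to a=14.8 gives 111 − 13.1×14.8 = -82.88 → no gain ✓.
Mid-quality (own payoff 75 − 9.6×5.3 = 24.12): to a=0 gives 38 → profitable ✗; to a=14.8 gives 111 − 9.6×14.8 = -31.08 → no gain ✓.
High-quality (own payoff 111 − 4.2×14.8 = 48.84): to a=0 gives 38 → no gain ✓; to a=5.3 gives 75 − 4.2×5.3 = 52.74 → profitable ✗.
4 of the 6 constraints hold; not an equilibrium.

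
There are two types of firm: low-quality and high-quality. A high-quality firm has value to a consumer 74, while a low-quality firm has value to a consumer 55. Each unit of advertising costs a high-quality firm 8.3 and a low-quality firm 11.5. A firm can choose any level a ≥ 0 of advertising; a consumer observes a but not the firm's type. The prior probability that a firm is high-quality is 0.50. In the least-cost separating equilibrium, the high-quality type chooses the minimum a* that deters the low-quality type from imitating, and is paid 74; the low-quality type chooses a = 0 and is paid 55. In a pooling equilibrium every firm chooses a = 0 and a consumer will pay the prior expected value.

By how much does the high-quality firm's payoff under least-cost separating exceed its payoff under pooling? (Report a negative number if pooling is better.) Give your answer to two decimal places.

-4.21

Least-cost separating signal: a* solves 55 = 74 − 11.5·a*, so a* = (74 − 55)/11.5 ≈ 1.6522.
High-quality type's separating payoff: 74 − 8.3 × a* = 74 − 8.3 × (74 − 55)/11.5 = 74 − 157.7/11.5 ≈ 60.2870.
Pooling payoff: 0.50 × 74 + 0.50 × 55 = 64.5.
Difference: 60.2870 − 64.5 = -4.213, i.e. -4.21 to two decimal places.
The high-quality type would prefer the pooling outcome.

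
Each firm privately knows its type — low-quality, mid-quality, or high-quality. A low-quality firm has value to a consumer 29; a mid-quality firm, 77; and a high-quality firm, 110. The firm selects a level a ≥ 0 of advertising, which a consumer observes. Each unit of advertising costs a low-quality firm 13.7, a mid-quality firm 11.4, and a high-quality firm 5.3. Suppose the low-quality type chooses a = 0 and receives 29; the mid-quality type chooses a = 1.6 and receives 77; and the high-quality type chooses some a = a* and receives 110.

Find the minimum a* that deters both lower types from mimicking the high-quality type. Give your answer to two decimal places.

5.91

Low-quality type (on-path payoff 29) won't mimic when 29 ≥ 110 − 13.7·a*, i.e. a* ≥ 5.91.
Mid-quality type (on-path payoff 77 − 11.4×1.6 = 58.76) won't mimic when 58.76 ≥ 110 − 11.4·a*, i.e. a* ≥ 4.49.
Both must hold, so a* = max(5.91, 4.49) = 5.91. The low-quality type's constraint binds.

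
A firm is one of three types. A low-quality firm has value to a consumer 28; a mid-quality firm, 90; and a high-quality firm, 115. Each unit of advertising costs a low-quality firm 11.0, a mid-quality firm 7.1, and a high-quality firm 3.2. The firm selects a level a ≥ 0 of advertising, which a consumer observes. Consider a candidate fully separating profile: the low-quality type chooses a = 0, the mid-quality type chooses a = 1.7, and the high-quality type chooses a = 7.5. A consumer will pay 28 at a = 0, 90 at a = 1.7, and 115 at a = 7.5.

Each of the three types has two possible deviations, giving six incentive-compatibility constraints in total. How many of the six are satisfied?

4

High-quality (own payoff 115 − 3.2×7.5 = 91): to a=0 gives 28 → no gain ✓; to a=1.7 gives 90 − 3.2×1.7 = 84.56 → no gain ✓.
Mid-quality (own payoff 90 − 7.1×1.7 = 77.93): to a=0 gives 28 → no gain ✓; to a=7.5 gives 115 − 7.1×7.5 = 61.75 → no gain ✓.
Low-quality (own payoff 28): to a=1.7 gives 90 − 11.0×1.7 = 71.3 → profitable ✗; to a=7.5 gives 115 − 11.0×7.5 = 32.5 → profitable ✗.
4 of the 6 constraints hold; not an equilibrium.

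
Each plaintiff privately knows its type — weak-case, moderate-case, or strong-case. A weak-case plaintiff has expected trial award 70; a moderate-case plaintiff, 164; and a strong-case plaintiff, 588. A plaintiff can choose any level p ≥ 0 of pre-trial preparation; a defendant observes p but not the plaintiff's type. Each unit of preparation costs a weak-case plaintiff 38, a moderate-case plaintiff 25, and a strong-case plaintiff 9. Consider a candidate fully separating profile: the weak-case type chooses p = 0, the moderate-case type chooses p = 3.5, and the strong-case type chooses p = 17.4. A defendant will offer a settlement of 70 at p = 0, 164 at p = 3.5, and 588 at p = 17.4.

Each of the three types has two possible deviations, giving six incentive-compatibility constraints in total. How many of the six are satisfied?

5

Moderate-case (own payoff 164 − 25×3.5 = 76.5): to p=0 gives 70 → no gain ✓; to p=17.4 gives 588 − 25×17.4 = 153 → profitable ✗.
Weak-case (own payoff 70): to p=3.5 gives 164 − 38×3.5 = 31 → no gain ✓; to p=17.4 gives 588 − 38×17.4 = -73.2 → no gain ✓.
Strong-case (own payoff 588 − 9×17.4 = 431.4): to p=0 gives 70 → no gain ✓; to p=3.5 gives 164 − 9×3.5 = 132.5 → no gain ✓.
5 of the 6 constraints hold; not an equilibrium.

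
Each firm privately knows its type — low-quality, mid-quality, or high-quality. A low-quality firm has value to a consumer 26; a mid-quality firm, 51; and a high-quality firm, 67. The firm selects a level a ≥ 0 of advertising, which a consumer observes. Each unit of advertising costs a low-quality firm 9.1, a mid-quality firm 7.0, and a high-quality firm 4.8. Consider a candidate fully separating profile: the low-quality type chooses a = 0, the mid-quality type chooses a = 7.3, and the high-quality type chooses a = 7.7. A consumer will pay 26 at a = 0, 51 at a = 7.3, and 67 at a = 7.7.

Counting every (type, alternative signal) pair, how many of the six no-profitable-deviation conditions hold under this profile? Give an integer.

Mid-quality (own payoff 51 − 7.0×7.3 = -0.1): to a=0 gives 26 → profitable ✗; to a=7.7 gives 67 − 7.0×7.7 = 13.1 → profitable ✗.
High-quality (own payoff 67 − 4.8×7.7 = 30.04): to a=0 gives 26 → no gain ✓; to a=7.3 gives 51 − 4.8×7.3 = 15.96 → no gain ✓.
Low-quality (own payoff 26): to a=7.3 gives 51 − 9.1×7.3 = -15.43 → no gain ✓; to a=7.7 gives 67 − 9.1×7.7 = -3.07 → no gain ✓.
4 of the 6 constraints hold; not an equilibrium.

4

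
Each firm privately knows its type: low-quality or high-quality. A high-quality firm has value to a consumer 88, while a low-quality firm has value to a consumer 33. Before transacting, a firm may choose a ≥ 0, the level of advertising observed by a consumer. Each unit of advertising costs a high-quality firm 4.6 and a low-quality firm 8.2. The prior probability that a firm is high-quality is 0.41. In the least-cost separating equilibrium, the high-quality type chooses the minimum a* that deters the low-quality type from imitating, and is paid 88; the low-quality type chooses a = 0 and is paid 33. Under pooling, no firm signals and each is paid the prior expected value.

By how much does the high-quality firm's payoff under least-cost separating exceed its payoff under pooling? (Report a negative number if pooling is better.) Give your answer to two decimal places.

Least-cost separating signal: a* solves 33 = 88 − 8.2·a*, so a* = (88 − 33)/8.2 ≈ 6.7073.
High-quality type's separating payoff: 88 − 4.6 × a* = 88 − 4.6 × (88 − 33)/8.2 = 88 − 253/8.2 ≈ 57.1463.
Pooling payoff: 0.41 × 88 + 0.59 × 33 = 55.55.
Difference: 57.1463 − 55.55 = 1.5963, i.e. 1.60 to two decimal places.
The high-quality type prefers to separate.

1.60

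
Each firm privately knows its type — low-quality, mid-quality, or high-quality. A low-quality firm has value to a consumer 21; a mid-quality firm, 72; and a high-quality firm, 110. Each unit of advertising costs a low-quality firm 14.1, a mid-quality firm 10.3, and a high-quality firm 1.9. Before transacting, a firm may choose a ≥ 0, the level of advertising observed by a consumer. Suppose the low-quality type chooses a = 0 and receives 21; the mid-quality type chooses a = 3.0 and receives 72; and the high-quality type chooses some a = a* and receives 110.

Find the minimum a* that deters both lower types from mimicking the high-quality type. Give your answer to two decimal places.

6.69

Low-quality type (on-path payoff 21) won't mimic when 21 ≥ 110 − 14.1·a*, i.e. a* ≥ 6.31.
Mid-quality type (on-path payoff 72 − 10.3×3.0 = 41.1) won't mimic when 41.1 ≥ 110 − 10.3·a*, i.e. a* ≥ 6.69.
Both must hold, so a* = max(6.31, 6.69) = 6.69. The mid-quality type's constraint binds.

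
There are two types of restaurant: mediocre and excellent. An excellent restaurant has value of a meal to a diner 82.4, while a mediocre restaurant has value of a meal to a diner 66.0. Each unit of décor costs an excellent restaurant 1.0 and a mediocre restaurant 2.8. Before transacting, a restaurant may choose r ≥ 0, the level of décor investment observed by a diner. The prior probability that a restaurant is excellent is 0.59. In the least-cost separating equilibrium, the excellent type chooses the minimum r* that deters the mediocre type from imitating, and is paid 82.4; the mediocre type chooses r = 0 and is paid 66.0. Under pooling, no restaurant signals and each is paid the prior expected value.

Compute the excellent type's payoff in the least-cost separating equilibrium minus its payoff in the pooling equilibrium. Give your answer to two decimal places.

0.87

Least-cost separating signal: r* solves 66.0 = 82.4 − 2.8·r*, so r* = (82.4 − 66.0)/2.8 ≈ 5.8571.
Excellent type's separating payoff: 82.4 − 1.0 × r* = 82.4 − 1.0 × (82.4 − 66.0)/2.8 = 82.4 − 16.4/2.8 ≈ 76.5429.
Pooling payoff: 0.59 × 82.4 + 0.41 × 66.0 = 75.676.
Difference: 76.5429 − 75.676 = 0.8669, i.e. 0.87 to two decimal places.
The excellent type prefers to separate.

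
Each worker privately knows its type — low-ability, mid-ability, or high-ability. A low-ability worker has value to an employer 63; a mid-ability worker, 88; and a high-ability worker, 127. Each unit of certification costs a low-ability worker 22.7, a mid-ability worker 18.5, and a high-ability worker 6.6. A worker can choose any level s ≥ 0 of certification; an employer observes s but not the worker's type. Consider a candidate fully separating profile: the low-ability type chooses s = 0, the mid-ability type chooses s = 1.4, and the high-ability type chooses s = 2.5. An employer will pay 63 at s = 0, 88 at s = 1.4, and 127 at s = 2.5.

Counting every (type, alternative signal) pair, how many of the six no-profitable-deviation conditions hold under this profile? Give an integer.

Mid-ability (own payoff 88 − 18.5×1.4 = 62.1): to s=0 gives 63 → profitable ✗; to s=2.5 gives 127 − 18.5×2.5 = 80.75 → profitable ✗.
Low-ability (own payoff 63): to s=1.4 gives 88 − 22.7×1.4 = 56.22 → no gain ✓; to s=2.5 gives 127 − 22.7×2.5 = 70.25 → profitable ✗.
High-ability (own payoff 127 − 6.6×2.5 = 110.5): to s=0 gives 63 → no gain ✓; to s=1.4 gives 88 − 6.6×1.4 = 78.76 → no gain ✓.
3 of the 6 constraints hold; not an equilibrium.

3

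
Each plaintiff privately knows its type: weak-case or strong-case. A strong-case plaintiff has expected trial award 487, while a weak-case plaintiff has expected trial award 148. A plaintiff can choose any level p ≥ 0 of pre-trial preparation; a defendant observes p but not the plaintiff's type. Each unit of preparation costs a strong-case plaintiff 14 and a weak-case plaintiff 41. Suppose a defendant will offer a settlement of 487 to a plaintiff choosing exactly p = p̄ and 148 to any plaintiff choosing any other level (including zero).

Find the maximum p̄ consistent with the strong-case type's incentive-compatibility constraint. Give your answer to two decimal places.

24.21

Choosing p̄ yields the strong-case type 487 − 14·p̄; choosing zero yields 148.
The strong-case type is indifferent at 487 − 14·p̄ = 148, i.e. p̄ = (487 − 148) / 14 ≈ 24.21.
For any p̄ above 24.21 the strong-case type would rather pool at zero, so separation collapses.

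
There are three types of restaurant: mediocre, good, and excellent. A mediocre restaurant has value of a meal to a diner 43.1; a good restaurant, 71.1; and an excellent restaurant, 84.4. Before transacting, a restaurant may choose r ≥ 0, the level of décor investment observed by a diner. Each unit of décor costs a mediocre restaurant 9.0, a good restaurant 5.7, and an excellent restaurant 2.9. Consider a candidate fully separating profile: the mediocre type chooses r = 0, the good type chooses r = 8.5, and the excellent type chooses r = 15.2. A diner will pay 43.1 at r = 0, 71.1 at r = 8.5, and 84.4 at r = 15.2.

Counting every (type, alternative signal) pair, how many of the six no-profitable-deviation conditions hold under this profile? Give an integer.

3

Mediocre (own payoff 43.1): to r=8.5 gives 71.1 − 9.0×8.5 = -5.4 → no gain ✓; to r=15.2 gives 84.4 − 9.0×15.2 = -52.4 → no gain ✓.
Excellent (own payoff 84.4 − 2.9×15.2 = 40.32): to r=0 gives 43.1 → profitable ✗; to r=8.5 gives 71.1 − 2.9×8.5 = 46.45 → profitable ✗.
Good (own payoff 71.1 − 5.7×8.5 = 22.65): to r=0 gives 43.1 → profitable ✗; to r=15.2 gives 84.4 − 5.7×15.2 = -2.24 → no gain ✓.
3 of the 6 constraints hold; not an equilibrium.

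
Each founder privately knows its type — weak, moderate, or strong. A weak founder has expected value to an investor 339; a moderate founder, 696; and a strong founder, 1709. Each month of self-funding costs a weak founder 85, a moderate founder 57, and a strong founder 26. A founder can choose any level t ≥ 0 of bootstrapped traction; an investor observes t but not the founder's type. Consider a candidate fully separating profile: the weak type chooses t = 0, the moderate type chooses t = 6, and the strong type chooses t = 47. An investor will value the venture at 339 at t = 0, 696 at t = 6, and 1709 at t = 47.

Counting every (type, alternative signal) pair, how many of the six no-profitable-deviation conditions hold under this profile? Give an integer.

5

Weak (own payoff 339): to t=6 gives 696 − 85×6 = 186 → no gain ✓; to t=47 gives 1709 − 85×47 = -2286 → no gain ✓.
Moderate (own payoff 696 − 57×6 = 354): to t=0 gives 339 → no gain ✓; to t=47 gives 1709 − 57×47 = -970 → no gain ✓.
Strong (own payoff 1709 − 26×47 = 487): to t=0 gives 339 → no gain ✓; to t=6 gives 696 − 26×6 = 540 → profitable ✗.
5 of the 6 constraints hold; not an equilibrium.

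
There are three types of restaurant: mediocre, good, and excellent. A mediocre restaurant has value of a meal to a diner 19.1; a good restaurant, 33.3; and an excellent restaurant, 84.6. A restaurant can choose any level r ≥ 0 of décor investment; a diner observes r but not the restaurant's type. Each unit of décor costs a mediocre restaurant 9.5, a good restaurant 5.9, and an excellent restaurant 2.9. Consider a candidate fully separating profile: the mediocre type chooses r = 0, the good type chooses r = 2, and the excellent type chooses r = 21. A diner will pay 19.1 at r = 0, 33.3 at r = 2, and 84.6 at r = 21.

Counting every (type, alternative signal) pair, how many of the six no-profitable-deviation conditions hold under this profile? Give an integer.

5

Good (own payoff 33.3 − 5.9×2 = 21.5): to r=0 gives 19.1 → no gain ✓; to r=21 gives 84.6 − 5.9×21 = -39.3 → no gain ✓.
Mediocre (own payoff 19.1): to r=2 gives 33.3 − 9.5×2 = 14.3 → no gain ✓; to r=21 gives 84.6 − 9.5×21 = -114.9 → no gain ✓.
Excellent (own payoff 84.6 − 2.9×21 = 23.7): to r=0 gives 19.1 → no gain ✓; to r=2 gives 33.3 − 2.9×2 = 27.5 → profitable ✗.
5 of the 6 constraints hold; not an equilibrium.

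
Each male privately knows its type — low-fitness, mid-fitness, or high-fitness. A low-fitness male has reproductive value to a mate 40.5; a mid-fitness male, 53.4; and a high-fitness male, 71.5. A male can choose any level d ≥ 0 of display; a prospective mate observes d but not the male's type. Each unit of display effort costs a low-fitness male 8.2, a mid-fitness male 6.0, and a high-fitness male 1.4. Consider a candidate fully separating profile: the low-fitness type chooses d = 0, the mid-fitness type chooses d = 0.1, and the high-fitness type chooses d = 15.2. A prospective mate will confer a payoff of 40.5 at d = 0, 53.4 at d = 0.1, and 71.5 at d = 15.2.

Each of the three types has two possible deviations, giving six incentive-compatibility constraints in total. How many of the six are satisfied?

4

Low-fitness (own payoff 40.5): to d=0.1 gives 53.4 − 8.2×0.1 = 52.58 → profitable ✗; to d=15.2 gives 71.5 − 8.2×15.2 = -53.14 → no gain ✓.
High-fitness (own payoff 71.5 − 1.4×15.2 = 50.22): to d=0 gives 40.5 → no gain ✓; to d=0.1 gives 53.4 − 1.4×0.1 = 53.26 → profitable ✗.
Mid-fitness (own payoff 53.4 − 6.0×0.1 = 52.8): to d=0 gives 40.5 → no gain ✓; to d=15.2 gives 71.5 − 6.0×15.2 = -19.7 → no gain ✓.
4 of the 6 constraints hold; not an equilibrium.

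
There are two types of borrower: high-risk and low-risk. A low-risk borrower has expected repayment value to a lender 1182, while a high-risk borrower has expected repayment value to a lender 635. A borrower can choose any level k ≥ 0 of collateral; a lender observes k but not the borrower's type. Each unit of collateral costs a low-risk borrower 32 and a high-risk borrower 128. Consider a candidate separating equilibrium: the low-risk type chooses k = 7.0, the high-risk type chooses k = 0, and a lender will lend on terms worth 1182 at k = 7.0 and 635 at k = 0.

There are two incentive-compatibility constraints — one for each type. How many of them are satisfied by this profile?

High-risk type: stay at 0 → 635; mimic → 1182 − 128 × 7.0 = 286. IC holds (635 ≥ 286).
Low-risk type: signal → 1182 − 32 × 7.0 = 958; deviate to 0 → 635. IC holds (958 ≥ 635).
2 of 2 constraints hold, so this is a separating equilibrium.

2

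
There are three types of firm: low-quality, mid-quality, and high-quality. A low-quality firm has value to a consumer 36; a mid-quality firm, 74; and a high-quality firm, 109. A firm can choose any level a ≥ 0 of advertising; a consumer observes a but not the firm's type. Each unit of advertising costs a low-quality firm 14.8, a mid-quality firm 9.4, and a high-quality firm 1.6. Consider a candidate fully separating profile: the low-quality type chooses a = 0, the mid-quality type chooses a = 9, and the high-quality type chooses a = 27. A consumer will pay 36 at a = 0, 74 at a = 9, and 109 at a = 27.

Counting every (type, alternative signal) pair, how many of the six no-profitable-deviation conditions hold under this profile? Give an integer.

Low-quality (own payoff 36): to a=9 gives 74 − 14.8×9 = -59.2 → no gain ✓; to a=27 gives 109 − 14.8×27 = -290.6 → no gain ✓.
Mid-quality (own payoff 74 − 9.4×9 = -10.6): to a=0 gives 36 → profitable ✗; to a=27 gives 109 − 9.4×27 = -144.8 → no gain ✓.
High-quality (own payoff 109 − 1.6×27 = 65.8): to a=0 gives 36 → no gain ✓; to a=9 gives 74 − 1.6×9 = 59.6 → no gain ✓.
5 of the 6 constraints hold; not an equilibrium.

5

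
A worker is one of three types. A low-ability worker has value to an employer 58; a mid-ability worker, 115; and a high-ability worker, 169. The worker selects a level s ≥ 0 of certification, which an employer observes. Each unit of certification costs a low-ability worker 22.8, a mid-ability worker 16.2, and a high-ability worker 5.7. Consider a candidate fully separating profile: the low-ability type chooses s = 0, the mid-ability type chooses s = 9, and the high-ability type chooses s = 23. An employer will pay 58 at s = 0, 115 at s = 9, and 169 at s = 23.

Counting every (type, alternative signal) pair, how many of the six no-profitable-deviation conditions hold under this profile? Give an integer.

3

Low-ability (own payoff 58): to s=9 gives 115 − 22.8×9 = -90.2 → no gain ✓; to s=23 gives 169 − 22.8×23 = -355.4 → no gain ✓.
Mid-ability (own payoff 115 − 16.2×9 = -30.8): to s=0 gives 58 → profitable ✗; to s=23 gives 169 − 16.2×23 = -203.6 → no gain ✓.
High-ability (own payoff 169 − 5.7×23 = 37.9): to s=0 gives 58 → profitable ✗; to s=9 gives 115 − 5.7×9 = 63.7 → profitable ✗.
3 of the 6 constraints hold; not an equilibrium.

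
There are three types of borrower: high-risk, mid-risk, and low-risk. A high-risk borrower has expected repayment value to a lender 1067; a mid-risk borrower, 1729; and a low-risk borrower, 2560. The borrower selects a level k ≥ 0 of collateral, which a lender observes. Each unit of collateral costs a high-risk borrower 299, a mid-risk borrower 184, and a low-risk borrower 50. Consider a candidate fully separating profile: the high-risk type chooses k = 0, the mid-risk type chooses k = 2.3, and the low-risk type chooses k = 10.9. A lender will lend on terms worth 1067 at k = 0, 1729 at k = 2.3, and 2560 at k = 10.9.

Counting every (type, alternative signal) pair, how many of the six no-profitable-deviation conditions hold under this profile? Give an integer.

6

High-risk (own payoff 1067): to k=2.3 gives 1729 − 299×2.3 = 1041.3 → no gain ✓; to k=10.9 gives 2560 − 299×10.9 = -699.1 → no gain ✓.
Low-risk (own payoff 2560 − 50×10.9 = 2015): to k=0 gives 1067 → no gain ✓; to k=2.3 gives 1729 − 50×2.3 = 1614 → no gain ✓.
Mid-risk (own payoff 1729 − 184×2.3 = 1305.8): to k=0 gives 1067 → no gain ✓; to k=10.9 gives 2560 − 184×10.9 = 554.4 → no gain ✓.
6 of the 6 constraints hold; this profile is a separating equilibrium.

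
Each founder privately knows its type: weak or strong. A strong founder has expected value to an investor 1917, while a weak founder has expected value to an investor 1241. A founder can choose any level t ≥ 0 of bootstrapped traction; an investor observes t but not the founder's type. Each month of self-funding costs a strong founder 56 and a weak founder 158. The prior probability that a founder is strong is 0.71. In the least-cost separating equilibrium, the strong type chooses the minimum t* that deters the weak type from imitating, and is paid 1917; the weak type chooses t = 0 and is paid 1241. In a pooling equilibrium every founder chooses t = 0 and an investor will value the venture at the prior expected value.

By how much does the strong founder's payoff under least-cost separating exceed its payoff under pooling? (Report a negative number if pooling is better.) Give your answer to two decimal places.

-43.55

Least-cost separating signal: t* solves 1241 = 1917 − 158·t*, so t* = (1917 − 1241)/158 ≈ 4.2785.
Strong type's separating payoff: 1917 − 56 × t* = 1917 − 56 × (1917 − 1241)/158 = 1917 − 37856/158 ≈ 1677.4051.
Pooling payoff: 0.71 × 1917 + 0.29 × 1241 = 1720.96.
Difference: 1677.4051 − 1720.96 = -43.5549, i.e. -43.55 to two decimal places.
The strong type would prefer the pooling outcome.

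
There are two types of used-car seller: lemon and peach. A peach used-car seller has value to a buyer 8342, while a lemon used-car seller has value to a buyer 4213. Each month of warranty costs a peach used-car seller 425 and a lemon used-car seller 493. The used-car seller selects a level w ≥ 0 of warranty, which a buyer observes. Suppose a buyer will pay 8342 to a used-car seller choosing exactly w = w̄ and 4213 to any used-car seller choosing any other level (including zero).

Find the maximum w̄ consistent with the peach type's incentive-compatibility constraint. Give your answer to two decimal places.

Choosing w̄ yields the peach type 8342 − 425·w̄; choosing zero yields 4213.
The peach type is indifferent at 8342 − 425·w̄ = 4213, i.e. w̄ = (8342 − 4213) / 425 ≈ 9.72.
For any w̄ above 9.72 the peach type would rather pool at zero, so separation collapses.

9.72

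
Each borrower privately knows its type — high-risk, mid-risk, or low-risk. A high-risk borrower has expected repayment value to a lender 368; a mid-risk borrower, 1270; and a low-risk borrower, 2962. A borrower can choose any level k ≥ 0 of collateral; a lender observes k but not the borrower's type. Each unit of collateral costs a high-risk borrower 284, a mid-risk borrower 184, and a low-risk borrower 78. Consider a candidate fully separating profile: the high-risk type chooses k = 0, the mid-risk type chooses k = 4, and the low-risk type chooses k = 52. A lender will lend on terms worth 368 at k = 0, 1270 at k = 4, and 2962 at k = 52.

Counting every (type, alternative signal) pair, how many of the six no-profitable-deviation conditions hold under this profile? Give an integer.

4

High-risk (own payoff 368): to k=4 gives 1270 − 284×4 = 134 → no gain ✓; to k=52 gives 2962 − 284×52 = -11806 → no gain ✓.
Low-risk (own payoff 2962 − 78×52 = -1094): to k=0 gives 368 → profitable ✗; to k=4 gives 1270 − 78×4 = 958 → profitable ✗.
Mid-risk (own payoff 1270 − 184×4 = 534): to k=0 gives 368 → no gain ✓; to k=52 gives 2962 − 184×52 = -6606 → no gain ✓.
4 of the 6 constraints hold; not an equilibrium.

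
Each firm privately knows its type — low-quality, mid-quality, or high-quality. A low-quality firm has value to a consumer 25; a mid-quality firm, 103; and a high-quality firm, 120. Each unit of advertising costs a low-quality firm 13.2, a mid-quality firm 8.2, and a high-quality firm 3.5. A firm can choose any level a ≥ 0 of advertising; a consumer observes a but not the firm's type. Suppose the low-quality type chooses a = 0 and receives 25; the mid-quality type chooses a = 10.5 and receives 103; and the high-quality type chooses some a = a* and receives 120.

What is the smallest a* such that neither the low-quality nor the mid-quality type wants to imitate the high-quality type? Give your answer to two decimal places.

12.57

Mid-quality type (on-path payoff 103 − 8.2×10.5 = 16.9) won't mimic when 16.9 ≥ 120 − 8.2·a*, i.e. a* ≥ 12.57.
Low-quality type (on-path payoff 25) won't mimic when 25 ≥ 120 − 13.2·a*, i.e. a* ≥ 7.20.
Both must hold, so a* = max(7.20, 12.57) = 12.57. The mid-quality type's constraint binds.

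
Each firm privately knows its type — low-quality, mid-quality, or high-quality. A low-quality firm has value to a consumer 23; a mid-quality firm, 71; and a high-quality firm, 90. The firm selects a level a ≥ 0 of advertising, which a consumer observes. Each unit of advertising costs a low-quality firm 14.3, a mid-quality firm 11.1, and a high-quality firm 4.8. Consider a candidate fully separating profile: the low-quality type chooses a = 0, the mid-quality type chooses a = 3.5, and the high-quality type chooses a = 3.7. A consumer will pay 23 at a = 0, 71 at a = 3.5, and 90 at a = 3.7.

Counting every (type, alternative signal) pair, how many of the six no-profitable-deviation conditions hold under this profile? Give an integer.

4

Low-quality (own payoff 23): to a=3.5 gives 71 − 14.3×3.5 = 20.95 → no gain ✓; to a=3.7 gives 90 − 14.3×3.7 = 37.09 → profitable ✗.
Mid-quality (own payoff 71 − 11.1×3.5 = 32.15): to a=0 gives 23 → no gain ✓; to a=3.7 gives 90 − 11.1×3.7 = 48.93 → profitable ✗.
High-quality (own payoff 90 − 4.8×3.7 = 72.24): to a=0 gives 23 → no gain ✓; to a=3.5 gives 71 − 4.8×3.5 = 54.2 → no gain ✓.
4 of the 6 constraints hold; not an equilibrium.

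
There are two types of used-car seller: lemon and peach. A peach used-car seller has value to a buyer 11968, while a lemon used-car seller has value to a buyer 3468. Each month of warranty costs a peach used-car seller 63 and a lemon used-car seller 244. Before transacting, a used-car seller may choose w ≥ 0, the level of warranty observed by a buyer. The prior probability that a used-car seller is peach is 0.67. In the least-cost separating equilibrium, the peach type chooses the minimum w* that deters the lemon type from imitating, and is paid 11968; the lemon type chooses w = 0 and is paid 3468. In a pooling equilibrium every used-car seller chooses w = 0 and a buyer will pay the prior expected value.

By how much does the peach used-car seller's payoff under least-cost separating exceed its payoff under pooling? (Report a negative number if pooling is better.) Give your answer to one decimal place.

Least-cost separating signal: w* solves 3468 = 11968 − 244·w*, so w* = (11968 − 3468)/244 ≈ 34.8361.
Peach type's separating payoff: 11968 − 63 × w* = 11968 − 63 × (11968 − 3468)/244 = 11968 − 535500/244 ≈ 9773.328.
Pooling payoff: 0.67 × 11968 + 0.33 × 3468 = 9163.
Difference: 9773.328 − 9163 = 610.328, i.e. 610.3 to one decimal place.
The peach type prefers to separate.

610.3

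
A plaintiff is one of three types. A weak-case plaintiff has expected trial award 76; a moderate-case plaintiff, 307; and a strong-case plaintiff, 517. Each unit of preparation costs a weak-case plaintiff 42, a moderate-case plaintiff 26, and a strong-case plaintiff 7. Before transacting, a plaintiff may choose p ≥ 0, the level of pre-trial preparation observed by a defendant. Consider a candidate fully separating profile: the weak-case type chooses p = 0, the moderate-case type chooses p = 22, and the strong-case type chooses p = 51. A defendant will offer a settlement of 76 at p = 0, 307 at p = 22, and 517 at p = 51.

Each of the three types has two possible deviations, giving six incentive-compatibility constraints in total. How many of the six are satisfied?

5

Weak-case (own payoff 76): to p=22 gives 307 − 42×22 = -617 → no gain ✓; to p=51 gives 517 − 42×51 = -1625 → no gain ✓.
Moderate-case (own payoff 307 − 26×22 = -265): to p=0 gives 76 → profitable ✗; to p=51 gives 517 − 26×51 = -809 → no gain ✓.
Strong-case (own payoff 517 − 7×51 = 160): to p=0 gives 76 → no gain ✓; to p=22 gives 307 − 7×22 = 153 → no gain ✓.
5 of the 6 constraints hold; not an equilibrium.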